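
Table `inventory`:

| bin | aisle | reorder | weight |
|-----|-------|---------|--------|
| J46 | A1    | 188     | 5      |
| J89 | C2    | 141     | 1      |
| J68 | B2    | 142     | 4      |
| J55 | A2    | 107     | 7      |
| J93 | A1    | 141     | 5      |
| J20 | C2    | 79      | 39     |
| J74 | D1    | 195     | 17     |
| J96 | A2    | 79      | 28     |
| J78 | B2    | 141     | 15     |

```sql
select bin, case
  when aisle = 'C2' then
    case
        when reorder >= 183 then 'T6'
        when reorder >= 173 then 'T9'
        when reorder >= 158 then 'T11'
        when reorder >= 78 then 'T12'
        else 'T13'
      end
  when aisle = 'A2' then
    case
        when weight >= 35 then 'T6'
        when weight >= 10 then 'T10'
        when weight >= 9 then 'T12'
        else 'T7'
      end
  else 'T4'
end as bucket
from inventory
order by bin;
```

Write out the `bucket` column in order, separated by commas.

T12, T4, T7, T4, T4, T4, T12, T4, T10

bin=J20: aisle='C2' → inner[reorder >= 78] → T12
bin=J46: aisle='A1' → outer ELSE → T4
bin=J55: aisle='A2' → inner[ELSE] → T7
bin=J68: aisle='B2' → outer ELSE → T4
bin=J74: aisle='D1' → outer ELSE → T4
bin=J78: aisle='B2' → outer ELSE → T4
bin=J89: aisle='C2' → inner[reorder >= 78] → T12
bin=J93: aisle='A1' → outer ELSE → T4
bin=J96: aisle='A2' → inner[weight >= 10] → T10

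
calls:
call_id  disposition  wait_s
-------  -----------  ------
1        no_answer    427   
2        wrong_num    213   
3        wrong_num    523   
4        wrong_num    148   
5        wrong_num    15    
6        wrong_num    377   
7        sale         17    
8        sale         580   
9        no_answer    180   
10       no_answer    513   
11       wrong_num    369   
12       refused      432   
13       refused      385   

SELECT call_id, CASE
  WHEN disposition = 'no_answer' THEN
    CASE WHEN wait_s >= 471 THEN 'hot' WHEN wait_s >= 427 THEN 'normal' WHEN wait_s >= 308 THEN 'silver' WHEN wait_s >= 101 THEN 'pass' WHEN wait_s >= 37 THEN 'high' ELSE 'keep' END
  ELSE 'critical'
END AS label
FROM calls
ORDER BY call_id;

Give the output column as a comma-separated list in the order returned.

call_id=1: disposition='no_answer' → inner[wait_s >= 427] → normal
call_id=2: disposition='wrong_num' → outer ELSE → critical
call_id=3: disposition='wrong_num' → outer ELSE → critical
call_id=4: disposition='wrong_num' → outer ELSE → critical
call_id=5: disposition='wrong_num' → outer ELSE → critical
call_id=6: disposition='wrong_num' → outer ELSE → critical
call_id=7: disposition='sale' → outer ELSE → critical
call_id=8: disposition='sale' → outer ELSE → critical
call_id=9: disposition='no_answer' → inner[wait_s >= 101] → pass
call_id=10: disposition='no_answer' → inner[wait_s >= 471] → hot
call_id=11: disposition='wrong_num' → outer ELSE → critical
call_id=12: disposition='refused' → outer ELSE → critical
call_id=13: disposition='refused' → outer ELSE → critical

normal, critical, critical, critical, critical, critical, critical, critical, pass, hot, critical, critical, critical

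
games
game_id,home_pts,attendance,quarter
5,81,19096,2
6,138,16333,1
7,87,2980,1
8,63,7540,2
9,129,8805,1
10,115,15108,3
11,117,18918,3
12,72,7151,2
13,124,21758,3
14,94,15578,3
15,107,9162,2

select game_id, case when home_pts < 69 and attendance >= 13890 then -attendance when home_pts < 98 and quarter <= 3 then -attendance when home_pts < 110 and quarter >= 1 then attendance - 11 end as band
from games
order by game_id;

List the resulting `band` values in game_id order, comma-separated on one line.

game_id=5: home_pts < 98 and quarter <= 3 → -19096
game_id=6: (no match → NULL) → NULL
game_id=7: home_pts < 98 and quarter <= 3 → -2980
game_id=8: home_pts < 98 and quarter <= 3 → -7540
game_id=9: (no match → NULL) → NULL
game_id=10: (no match → NULL) → NULL
game_id=11: (no match → NULL) → NULL
game_id=12: home_pts < 98 and quarter <= 3 → -7151
game_id=13: (no match → NULL) → NULL
game_id=14: home_pts < 98 and quarter <= 3 → -15578
game_id=15: home_pts < 110 and quarter >= 1 → 9151

-19096, NULL, -2980, -7540, NULL, NULL, NULL, -7151, NULL, -15578, 9151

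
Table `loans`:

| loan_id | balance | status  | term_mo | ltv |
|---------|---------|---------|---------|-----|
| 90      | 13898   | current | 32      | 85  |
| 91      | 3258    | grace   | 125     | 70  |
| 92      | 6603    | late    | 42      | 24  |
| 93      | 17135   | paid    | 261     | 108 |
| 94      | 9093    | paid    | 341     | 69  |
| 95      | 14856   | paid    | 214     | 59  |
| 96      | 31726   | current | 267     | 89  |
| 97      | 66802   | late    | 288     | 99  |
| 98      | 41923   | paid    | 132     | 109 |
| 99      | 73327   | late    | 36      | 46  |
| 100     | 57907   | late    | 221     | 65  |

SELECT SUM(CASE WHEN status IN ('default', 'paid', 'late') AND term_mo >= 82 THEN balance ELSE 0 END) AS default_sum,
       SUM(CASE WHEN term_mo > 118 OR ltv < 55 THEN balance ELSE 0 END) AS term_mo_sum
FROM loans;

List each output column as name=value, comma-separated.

default_sum=207716, term_mo_sum=322630

[default_sum: status IN ('default', 'paid', 'late') AND term_mo >= 82]
loan_id=90: ✗
loan_id=91: ✗
loan_id=92: ✗
loan_id=93: ✓ → 17135
loan_id=94: ✓ → 9093
loan_id=95: ✓ → 14856
loan_id=96: ✗
loan_id=97: ✓ → 66802
loan_id=98: ✓ → 41923
loan_id=99: ✗
loan_id=100: ✓ → 57907
default_sum = 17135 + 9093 + 14856 + 66802 + 41923 + 57907 = 207716
—
[term_mo_sum: term_mo > 118 OR ltv < 55]
loan_id=90: ✗
loan_id=91: ✓ → 3258
loan_id=92: ✓ → 6603
loan_id=93: ✓ → 17135
loan_id=94: ✓ → 9093
loan_id=95: ✓ → 14856
loan_id=96: ✓ → 31726
loan_id=97: ✓ → 66802
loan_id=98: ✓ → 41923
loan_id=99: ✓ → 73327
loan_id=100: ✓ → 57907
term_mo_sum = 3258 + 6603 + 17135 + 9093 + 14856 + 31726 + 66802 + 41923 + 73327 + 57907 = 322630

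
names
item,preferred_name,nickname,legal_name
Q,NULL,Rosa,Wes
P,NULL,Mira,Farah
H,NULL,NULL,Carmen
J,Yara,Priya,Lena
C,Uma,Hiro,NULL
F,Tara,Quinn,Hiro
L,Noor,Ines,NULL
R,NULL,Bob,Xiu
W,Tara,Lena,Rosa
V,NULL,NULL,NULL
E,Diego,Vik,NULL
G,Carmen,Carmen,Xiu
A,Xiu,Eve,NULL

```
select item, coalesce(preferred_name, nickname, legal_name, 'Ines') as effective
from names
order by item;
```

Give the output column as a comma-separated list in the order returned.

item=A: preferred_name=Xiu → Xiu
item=C: preferred_name=Uma → Uma
item=E: preferred_name=Diego → Diego
item=F: preferred_name=Tara → Tara
item=G: preferred_name=Carmen → Carmen
item=H: preferred_name=NULL, nickname=NULL, legal_name=Carmen → Carmen
item=J: preferred_name=Yara → Yara
item=L: preferred_name=Noor → Noor
item=P: preferred_name=NULL, nickname=Mira → Mira
item=Q: preferred_name=NULL, nickname=Rosa → Rosa
item=R: preferred_name=NULL, nickname=Bob → Bob
item=V: preferred_name=NULL, nickname=NULL, legal_name=NULL, → literal Ines → Ines
item=W: preferred_name=Tara → Tara

Xiu, Uma, Diego, Tara, Carmen, Carmen, Yara, Noor, Mira, Rosa, Bob, Ines, Tara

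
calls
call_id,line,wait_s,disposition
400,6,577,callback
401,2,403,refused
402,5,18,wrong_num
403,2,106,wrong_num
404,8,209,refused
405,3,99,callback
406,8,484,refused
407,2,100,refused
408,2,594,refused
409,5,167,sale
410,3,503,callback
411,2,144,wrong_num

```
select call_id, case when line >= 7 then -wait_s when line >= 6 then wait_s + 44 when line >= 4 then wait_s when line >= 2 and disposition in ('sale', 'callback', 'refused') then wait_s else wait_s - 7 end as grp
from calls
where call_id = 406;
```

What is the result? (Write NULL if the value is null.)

call_id = 406: line=8, wait_s=484, disposition=refused.
line >= 7 → true → -484

-484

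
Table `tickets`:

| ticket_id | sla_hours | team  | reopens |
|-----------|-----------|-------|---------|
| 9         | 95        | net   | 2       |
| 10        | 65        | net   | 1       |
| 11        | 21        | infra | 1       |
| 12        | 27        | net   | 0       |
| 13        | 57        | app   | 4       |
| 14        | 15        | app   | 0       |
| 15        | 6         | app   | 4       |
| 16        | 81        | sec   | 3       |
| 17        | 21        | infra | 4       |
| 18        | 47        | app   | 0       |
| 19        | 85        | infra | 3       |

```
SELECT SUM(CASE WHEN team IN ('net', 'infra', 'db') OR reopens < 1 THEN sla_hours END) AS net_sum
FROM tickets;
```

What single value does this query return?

376

ticket_id=9: ✓ → 95
ticket_id=10: ✓ → 65
ticket_id=11: ✓ → 21
ticket_id=12: ✓ → 27
ticket_id=13: ✗
ticket_id=14: ✓ → 15
ticket_id=15: ✗
ticket_id=16: ✗
ticket_id=17: ✓ → 21
ticket_id=18: ✓ → 47
ticket_id=19: ✓ → 85
net_sum = 95 + 65 + 21 + 27 + 15 + 21 + 47 + 85 = 376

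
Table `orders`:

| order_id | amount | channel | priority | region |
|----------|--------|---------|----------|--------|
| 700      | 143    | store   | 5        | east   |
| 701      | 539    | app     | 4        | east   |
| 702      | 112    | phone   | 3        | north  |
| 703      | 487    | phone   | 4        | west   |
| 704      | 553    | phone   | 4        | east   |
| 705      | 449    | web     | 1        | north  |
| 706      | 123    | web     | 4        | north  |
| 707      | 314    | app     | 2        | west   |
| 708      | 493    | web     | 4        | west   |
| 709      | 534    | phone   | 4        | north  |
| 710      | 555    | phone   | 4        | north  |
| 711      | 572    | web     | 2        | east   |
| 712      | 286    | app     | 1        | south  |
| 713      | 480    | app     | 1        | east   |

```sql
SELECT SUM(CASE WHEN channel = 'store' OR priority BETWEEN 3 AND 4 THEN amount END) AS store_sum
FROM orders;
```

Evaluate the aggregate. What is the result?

order_id=700: ✓ → 143
order_id=701: ✓ → 539
order_id=702: ✓ → 112
order_id=703: ✓ → 487
order_id=704: ✓ → 553
order_id=705: ✗
order_id=706: ✓ → 123
order_id=707: ✗
order_id=708: ✓ → 493
order_id=709: ✓ → 534
order_id=710: ✓ → 555
order_id=711: ✗
order_id=712: ✗
order_id=713: ✗
store_sum = 143 + 539 + 112 + 487 + 553 + 123 + 493 + 534 + 555 = 3539

3539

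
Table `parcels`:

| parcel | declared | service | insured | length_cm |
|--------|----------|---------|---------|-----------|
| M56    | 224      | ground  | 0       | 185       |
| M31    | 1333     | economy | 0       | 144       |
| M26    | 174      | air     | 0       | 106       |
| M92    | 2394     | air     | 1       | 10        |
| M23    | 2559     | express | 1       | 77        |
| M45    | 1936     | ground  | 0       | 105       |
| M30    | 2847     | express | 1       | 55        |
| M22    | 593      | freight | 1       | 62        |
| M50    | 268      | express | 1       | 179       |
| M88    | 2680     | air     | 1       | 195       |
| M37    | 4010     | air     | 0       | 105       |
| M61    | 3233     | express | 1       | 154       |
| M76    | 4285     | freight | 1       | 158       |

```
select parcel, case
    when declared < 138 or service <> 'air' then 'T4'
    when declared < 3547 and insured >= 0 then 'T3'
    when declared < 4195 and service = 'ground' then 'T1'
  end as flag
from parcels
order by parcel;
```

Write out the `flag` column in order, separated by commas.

T4, T4, T3, T4, T4, NULL, T4, T4, T4, T4, T4, T3, T3

parcel=M22: declared < 138 or service <> 'air' → T4
parcel=M23: declared < 138 or service <> 'air' → T4
parcel=M26: declared < 3547 and insured >= 0 → T3
parcel=M30: declared < 138 or service <> 'air' → T4
parcel=M31: declared < 138 or service <> 'air' → T4
parcel=M37: (no match → NULL) → NULL
parcel=M45: declared < 138 or service <> 'air' → T4
parcel=M50: declared < 138 or service <> 'air' → T4
parcel=M56: declared < 138 or service <> 'air' → T4
parcel=M61: declared < 138 or service <> 'air' → T4
parcel=M76: declared < 138 or service <> 'air' → T4
parcel=M88: declared < 3547 and insured >= 0 → T3
parcel=M92: declared < 3547 and insured >= 0 → T3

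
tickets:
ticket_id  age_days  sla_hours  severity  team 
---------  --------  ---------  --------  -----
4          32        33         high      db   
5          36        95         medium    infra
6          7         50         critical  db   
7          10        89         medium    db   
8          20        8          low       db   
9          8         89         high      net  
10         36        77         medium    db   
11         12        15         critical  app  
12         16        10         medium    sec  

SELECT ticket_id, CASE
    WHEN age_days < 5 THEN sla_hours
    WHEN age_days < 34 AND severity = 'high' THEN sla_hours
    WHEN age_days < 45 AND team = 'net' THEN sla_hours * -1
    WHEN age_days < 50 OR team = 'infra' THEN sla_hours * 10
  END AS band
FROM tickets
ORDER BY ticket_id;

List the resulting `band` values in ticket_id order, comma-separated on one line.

33, 950, 500, 890, 80, 89, 770, 150, 100

ticket_id=4: age_days < 34 AND severity = 'high' → 33
ticket_id=5: age_days < 50 OR team = 'infra' → 950
ticket_id=6: age_days < 50 OR team = 'infra' → 500
ticket_id=7: age_days < 50 OR team = 'infra' → 890
ticket_id=8: age_days < 50 OR team = 'infra' → 80
ticket_id=9: age_days < 34 AND severity = 'high' → 89
ticket_id=10: age_days < 50 OR team = 'infra' → 770
ticket_id=11: age_days < 50 OR team = 'infra' → 150
ticket_id=12: age_days < 50 OR team = 'infra' → 100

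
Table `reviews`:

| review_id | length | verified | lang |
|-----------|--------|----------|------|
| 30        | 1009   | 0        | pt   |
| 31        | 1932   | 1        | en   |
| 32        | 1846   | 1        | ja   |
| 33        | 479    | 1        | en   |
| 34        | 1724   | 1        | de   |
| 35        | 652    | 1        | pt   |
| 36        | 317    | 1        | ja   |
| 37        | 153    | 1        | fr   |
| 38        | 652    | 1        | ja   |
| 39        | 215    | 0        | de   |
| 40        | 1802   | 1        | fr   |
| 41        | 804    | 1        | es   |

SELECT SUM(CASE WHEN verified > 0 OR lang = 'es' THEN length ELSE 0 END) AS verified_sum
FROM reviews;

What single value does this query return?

review_id=30: ✗
review_id=31: ✓ → 1932
review_id=32: ✓ → 1846
review_id=33: ✓ → 479
review_id=34: ✓ → 1724
review_id=35: ✓ → 652
review_id=36: ✓ → 317
review_id=37: ✓ → 153
review_id=38: ✓ → 652
review_id=39: ✗
review_id=40: ✓ → 1802
review_id=41: ✓ → 804
verified_sum = 1932 + 1846 + 479 + 1724 + 652 + 317 + 153 + 652 + 1802 + 804 = 10361

10361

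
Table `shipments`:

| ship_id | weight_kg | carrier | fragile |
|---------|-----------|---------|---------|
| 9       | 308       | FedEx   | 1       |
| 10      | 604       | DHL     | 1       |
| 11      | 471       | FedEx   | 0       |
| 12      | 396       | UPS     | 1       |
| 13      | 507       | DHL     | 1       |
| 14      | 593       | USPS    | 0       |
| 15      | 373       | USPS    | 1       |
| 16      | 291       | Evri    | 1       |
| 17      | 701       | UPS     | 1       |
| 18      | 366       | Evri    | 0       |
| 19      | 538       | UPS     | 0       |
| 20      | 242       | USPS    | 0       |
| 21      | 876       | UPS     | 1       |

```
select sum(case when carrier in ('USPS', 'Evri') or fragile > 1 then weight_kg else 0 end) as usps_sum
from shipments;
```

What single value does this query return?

ship_id=9: ✗
ship_id=10: ✗
ship_id=11: ✗
ship_id=12: ✗
ship_id=13: ✗
ship_id=14: ✓ → 593
ship_id=15: ✓ → 373
ship_id=16: ✓ → 291
ship_id=17: ✗
ship_id=18: ✓ → 366
ship_id=19: ✗
ship_id=20: ✓ → 242
ship_id=21: ✗
usps_sum = 593 + 373 + 291 + 366 + 242 = 1865

1865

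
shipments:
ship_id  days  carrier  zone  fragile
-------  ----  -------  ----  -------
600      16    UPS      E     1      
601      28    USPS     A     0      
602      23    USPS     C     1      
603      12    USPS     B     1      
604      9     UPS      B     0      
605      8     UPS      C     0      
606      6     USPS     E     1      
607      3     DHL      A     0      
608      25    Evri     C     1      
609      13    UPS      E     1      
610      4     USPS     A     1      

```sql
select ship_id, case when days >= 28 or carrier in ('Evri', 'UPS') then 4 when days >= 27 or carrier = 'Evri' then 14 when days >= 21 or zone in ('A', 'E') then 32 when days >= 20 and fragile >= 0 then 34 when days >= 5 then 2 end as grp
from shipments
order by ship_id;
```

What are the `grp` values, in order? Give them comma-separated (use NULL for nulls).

ship_id=600: days >= 28 or carrier in ('Evri', 'UPS') → 4
ship_id=601: days >= 28 or carrier in ('Evri', 'UPS') → 4
ship_id=602: days >= 21 or zone in ('A', 'E') → 32
ship_id=603: days >= 5 → 2
ship_id=604: days >= 28 or carrier in ('Evri', 'UPS') → 4
ship_id=605: days >= 28 or carrier in ('Evri', 'UPS') → 4
ship_id=606: days >= 21 or zone in ('A', 'E') → 32
ship_id=607: days >= 21 or zone in ('A', 'E') → 32
ship_id=608: days >= 28 or carrier in ('Evri', 'UPS') → 4
ship_id=609: days >= 28 or carrier in ('Evri', 'UPS') → 4
ship_id=610: days >= 21 or zone in ('A', 'E') → 32

4, 4, 32, 2, 4, 4, 32, 32, 4, 4, 32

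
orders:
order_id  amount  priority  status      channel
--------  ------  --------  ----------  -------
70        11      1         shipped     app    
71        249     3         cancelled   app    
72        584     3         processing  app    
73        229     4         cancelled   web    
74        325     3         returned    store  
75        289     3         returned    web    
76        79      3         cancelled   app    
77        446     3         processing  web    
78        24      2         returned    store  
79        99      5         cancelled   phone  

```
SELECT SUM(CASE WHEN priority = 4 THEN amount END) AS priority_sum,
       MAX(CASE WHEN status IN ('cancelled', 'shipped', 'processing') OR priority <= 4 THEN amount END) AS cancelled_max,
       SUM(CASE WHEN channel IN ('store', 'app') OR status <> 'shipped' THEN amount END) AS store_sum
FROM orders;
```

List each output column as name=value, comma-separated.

priority_sum=229, cancelled_max=584, store_sum=2335

[priority_sum: priority = 4]
order_id=70: ✗
order_id=71: ✗
order_id=72: ✗
order_id=73: ✓ → 229
order_id=74: ✗
order_id=75: ✗
order_id=76: ✗
order_id=77: ✗
order_id=78: ✗
order_id=79: ✗
priority_sum = 229
—
[cancelled_max: status IN ('cancelled', 'shipped', 'processing') OR priority <= 4]
order_id=70: ✓ → 11
order_id=71: ✓ → 249
order_id=72: ✓ → 584
order_id=73: ✓ → 229
order_id=74: ✓ → 325
order_id=75: ✓ → 289
order_id=76: ✓ → 79
order_id=77: ✓ → 446
order_id=78: ✓ → 24
order_id=79: ✓ → 99
cancelled_max = MAX(11, 249, 584, 229, 325, 289, 79, 446, 24, 99) = 584
—
[store_sum: channel IN ('store', 'app') OR status <> 'shipped']
order_id=70: ✓ → 11
order_id=71: ✓ → 249
order_id=72: ✓ → 584
order_id=73: ✓ → 229
order_id=74: ✓ → 325
order_id=75: ✓ → 289
order_id=76: ✓ → 79
order_id=77: ✓ → 446
order_id=78: ✓ → 24
order_id=79: ✓ → 99
store_sum = 11 + 249 + 584 + 229 + 325 + 289 + 79 + 446 + 24 + 99 = 2335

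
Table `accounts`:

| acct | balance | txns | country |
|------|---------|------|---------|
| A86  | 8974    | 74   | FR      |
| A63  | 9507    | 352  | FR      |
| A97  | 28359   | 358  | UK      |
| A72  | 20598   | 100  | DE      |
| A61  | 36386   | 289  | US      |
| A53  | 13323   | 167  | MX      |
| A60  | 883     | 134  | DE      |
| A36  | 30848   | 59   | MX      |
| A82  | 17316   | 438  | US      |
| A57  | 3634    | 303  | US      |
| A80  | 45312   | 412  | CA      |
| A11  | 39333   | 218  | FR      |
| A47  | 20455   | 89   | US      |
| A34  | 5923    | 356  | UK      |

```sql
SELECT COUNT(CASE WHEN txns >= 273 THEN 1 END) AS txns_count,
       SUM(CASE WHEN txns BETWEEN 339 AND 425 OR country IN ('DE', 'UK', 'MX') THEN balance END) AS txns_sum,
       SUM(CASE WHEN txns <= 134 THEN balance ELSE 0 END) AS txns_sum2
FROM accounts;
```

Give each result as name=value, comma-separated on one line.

txns_count=7, txns_sum=154753, txns_sum2=81758

[txns_count: txns >= 273]
acct=A86: ✗
acct=A63: ✓ → 1
acct=A97: ✓ → 1
acct=A72: ✗
acct=A61: ✓ → 1
acct=A53: ✗
acct=A60: ✗
acct=A36: ✗
acct=A82: ✓ → 1
acct=A57: ✓ → 1
acct=A80: ✓ → 1
acct=A11: ✗
acct=A47: ✗
acct=A34: ✓ → 1
txns_count = COUNT(1, 1, 1, 1, 1, 1, 1) = 7
—
[txns_sum: txns BETWEEN 339 AND 425 OR country IN ('DE', 'UK', 'MX')]
acct=A86: ✗
acct=A63: ✓ → 9507
acct=A97: ✓ → 28359
acct=A72: ✓ → 20598
acct=A61: ✗
acct=A53: ✓ → 13323
acct=A60: ✓ → 883
acct=A36: ✓ → 30848
acct=A82: ✗
acct=A57: ✗
acct=A80: ✓ → 45312
acct=A11: ✗
acct=A47: ✗
acct=A34: ✓ → 5923
txns_sum = 9507 + 28359 + 20598 + 13323 + 883 + 30848 + 45312 + 5923 = 154753
—
[txns_sum2: txns <= 134]
acct=A86: ✓ → 8974
acct=A63: ✗
acct=A97: ✗
acct=A72: ✓ → 20598
acct=A61: ✗
acct=A53: ✗
acct=A60: ✓ → 883
acct=A36: ✓ → 30848
acct=A82: ✗
acct=A57: ✗
acct=A80: ✗
acct=A11: ✗
acct=A47: ✓ → 20455
acct=A34: ✗
txns_sum2 = 8974 + 20598 + 883 + 30848 + 20455 = 81758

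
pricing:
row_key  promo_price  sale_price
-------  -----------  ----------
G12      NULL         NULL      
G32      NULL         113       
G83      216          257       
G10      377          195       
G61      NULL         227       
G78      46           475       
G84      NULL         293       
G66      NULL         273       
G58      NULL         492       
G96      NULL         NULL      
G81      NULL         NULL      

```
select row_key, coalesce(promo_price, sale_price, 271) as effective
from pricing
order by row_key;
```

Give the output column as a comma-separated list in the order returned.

row_key=G10: promo_price=377 → 377
row_key=G12: promo_price=NULL, sale_price=NULL, → literal 271 → 271
row_key=G32: promo_price=NULL, sale_price=113 → 113
row_key=G58: promo_price=NULL, sale_price=492 → 492
row_key=G61: promo_price=NULL, sale_price=227 → 227
row_key=G66: promo_price=NULL, sale_price=273 → 273
row_key=G78: promo_price=46 → 46
row_key=G81: promo_price=NULL, sale_price=NULL, → literal 271 → 271
row_key=G83: promo_price=216 → 216
row_key=G84: promo_price=NULL, sale_price=293 → 293
row_key=G96: promo_price=NULL, sale_price=NULL, → literal 271 → 271

377, 271, 113, 492, 227, 273, 46, 271, 216, 293, 271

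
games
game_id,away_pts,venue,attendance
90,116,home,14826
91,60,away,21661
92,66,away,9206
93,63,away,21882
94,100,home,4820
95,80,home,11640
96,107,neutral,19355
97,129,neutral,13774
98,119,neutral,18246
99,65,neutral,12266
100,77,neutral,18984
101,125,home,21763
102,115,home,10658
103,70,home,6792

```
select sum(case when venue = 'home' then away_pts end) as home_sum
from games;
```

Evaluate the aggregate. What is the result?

game_id=90: ✓ → 116
game_id=91: ✗
game_id=92: ✗
game_id=93: ✗
game_id=94: ✓ → 100
game_id=95: ✓ → 80
game_id=96: ✗
game_id=97: ✗
game_id=98: ✗
game_id=99: ✗
game_id=100: ✗
game_id=101: ✓ → 125
game_id=102: ✓ → 115
game_id=103: ✓ → 70
home_sum = 116 + 100 + 80 + 125 + 115 + 70 = 606

606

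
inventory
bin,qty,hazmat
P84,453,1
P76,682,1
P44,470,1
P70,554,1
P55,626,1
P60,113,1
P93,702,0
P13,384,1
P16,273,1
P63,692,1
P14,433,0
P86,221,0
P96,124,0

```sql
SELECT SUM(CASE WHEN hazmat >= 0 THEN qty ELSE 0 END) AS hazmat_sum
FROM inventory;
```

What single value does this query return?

5727

bin=P84: ✓ → 453
bin=P76: ✓ → 682
bin=P44: ✓ → 470
bin=P70: ✓ → 554
bin=P55: ✓ → 626
bin=P60: ✓ → 113
bin=P93: ✓ → 702
bin=P13: ✓ → 384
bin=P16: ✓ → 273
bin=P63: ✓ → 692
bin=P14: ✓ → 433
bin=P86: ✓ → 221
bin=P96: ✓ → 124
hazmat_sum = 453 + 682 + 470 + 554 + 626 + 113 + 702 + 384 + 273 + 692 + 433 + 221 + 124 = 5727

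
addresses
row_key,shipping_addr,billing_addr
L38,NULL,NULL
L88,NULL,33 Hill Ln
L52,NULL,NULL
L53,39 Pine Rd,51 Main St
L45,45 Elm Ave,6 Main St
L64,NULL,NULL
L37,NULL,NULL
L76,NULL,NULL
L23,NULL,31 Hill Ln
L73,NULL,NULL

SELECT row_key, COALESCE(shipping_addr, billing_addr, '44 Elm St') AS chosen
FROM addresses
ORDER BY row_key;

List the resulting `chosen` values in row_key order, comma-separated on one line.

row_key=L23: shipping_addr=NULL, billing_addr=31 Hill Ln → 31 Hill Ln
row_key=L37: shipping_addr=NULL, billing_addr=NULL, → literal 44 Elm St → 44 Elm St
row_key=L38: shipping_addr=NULL, billing_addr=NULL, → literal 44 Elm St → 44 Elm St
row_key=L45: shipping_addr=45 Elm Ave → 45 Elm Ave
row_key=L52: shipping_addr=NULL, billing_addr=NULL, → literal 44 Elm St → 44 Elm St
row_key=L53: shipping_addr=39 Pine Rd → 39 Pine Rd
row_key=L64: shipping_addr=NULL, billing_addr=NULL, → literal 44 Elm St → 44 Elm St
row_key=L73: shipping_addr=NULL, billing_addr=NULL, → literal 44 Elm St → 44 Elm St
row_key=L76: shipping_addr=NULL, billing_addr=NULL, → literal 44 Elm St → 44 Elm St
row_key=L88: shipping_addr=NULL, billing_addr=33 Hill Ln → 33 Hill Ln

31 Hill Ln, 44 Elm St, 44 Elm St, 45 Elm Ave, 44 Elm St, 39 Pine Rd, 44 Elm St, 44 Elm St, 44 Elm St, 33 Hill Ln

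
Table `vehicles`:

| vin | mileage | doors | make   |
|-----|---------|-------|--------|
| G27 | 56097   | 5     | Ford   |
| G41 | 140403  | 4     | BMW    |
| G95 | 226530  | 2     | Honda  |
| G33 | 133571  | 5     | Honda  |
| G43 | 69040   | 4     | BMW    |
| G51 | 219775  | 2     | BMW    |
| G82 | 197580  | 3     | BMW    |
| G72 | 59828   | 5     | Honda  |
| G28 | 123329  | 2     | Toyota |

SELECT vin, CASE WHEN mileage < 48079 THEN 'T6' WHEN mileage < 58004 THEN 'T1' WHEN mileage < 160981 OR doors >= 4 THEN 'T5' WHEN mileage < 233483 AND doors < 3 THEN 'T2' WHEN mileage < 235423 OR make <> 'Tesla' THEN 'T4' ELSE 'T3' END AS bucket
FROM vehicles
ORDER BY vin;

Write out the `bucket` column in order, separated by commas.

vin=G27: mileage < 58004 → T1
vin=G28: mileage < 160981 OR doors >= 4 → T5
vin=G33: mileage < 160981 OR doors >= 4 → T5
vin=G41: mileage < 160981 OR doors >= 4 → T5
vin=G43: mileage < 160981 OR doors >= 4 → T5
vin=G51: mileage < 233483 AND doors < 3 → T2
vin=G72: mileage < 160981 OR doors >= 4 → T5
vin=G82: mileage < 235423 OR make <> 'Tesla' → T4
vin=G95: mileage < 233483 AND doors < 3 → T2

T1, T5, T5, T5, T5, T2, T5, T4, T2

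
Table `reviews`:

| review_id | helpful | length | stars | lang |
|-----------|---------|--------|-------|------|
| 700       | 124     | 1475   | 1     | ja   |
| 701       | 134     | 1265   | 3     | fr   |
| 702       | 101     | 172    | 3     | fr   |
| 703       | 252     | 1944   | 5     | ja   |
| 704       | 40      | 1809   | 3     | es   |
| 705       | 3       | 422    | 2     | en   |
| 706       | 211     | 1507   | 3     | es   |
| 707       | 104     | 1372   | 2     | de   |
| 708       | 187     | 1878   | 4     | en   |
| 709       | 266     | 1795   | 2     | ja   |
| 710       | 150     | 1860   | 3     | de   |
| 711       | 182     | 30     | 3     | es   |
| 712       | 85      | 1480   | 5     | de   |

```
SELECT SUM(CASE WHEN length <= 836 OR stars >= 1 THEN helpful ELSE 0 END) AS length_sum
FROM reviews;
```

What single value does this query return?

1839

review_id=700: ✓ → 124
review_id=701: ✓ → 134
review_id=702: ✓ → 101
review_id=703: ✓ → 252
review_id=704: ✓ → 40
review_id=705: ✓ → 3
review_id=706: ✓ → 211
review_id=707: ✓ → 104
review_id=708: ✓ → 187
review_id=709: ✓ → 266
review_id=710: ✓ → 150
review_id=711: ✓ → 182
review_id=712: ✓ → 85
length_sum = 124 + 134 + 101 + 252 + 40 + 3 + 211 + 104 + 187 + 266 + 150 + 182 + 85 = 1839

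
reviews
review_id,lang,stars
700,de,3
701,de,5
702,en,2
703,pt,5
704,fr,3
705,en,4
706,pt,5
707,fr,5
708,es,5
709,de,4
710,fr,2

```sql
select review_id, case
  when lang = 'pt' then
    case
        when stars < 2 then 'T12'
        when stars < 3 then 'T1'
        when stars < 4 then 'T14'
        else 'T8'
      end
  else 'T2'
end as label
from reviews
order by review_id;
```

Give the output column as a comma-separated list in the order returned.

T2, T2, T2, T8, T2, T2, T8, T2, T2, T2, T2

review_id=700: lang='de' → outer ELSE → T2
review_id=701: lang='de' → outer ELSE → T2
review_id=702: lang='en' → outer ELSE → T2
review_id=703: lang='pt' → inner[ELSE] → T8
review_id=704: lang='fr' → outer ELSE → T2
review_id=705: lang='en' → outer ELSE → T2
review_id=706: lang='pt' → inner[ELSE] → T8
review_id=707: lang='fr' → outer ELSE → T2
review_id=708: lang='es' → outer ELSE → T2
review_id=709: lang='de' → outer ELSE → T2
review_id=710: lang='fr' → outer ELSE → T2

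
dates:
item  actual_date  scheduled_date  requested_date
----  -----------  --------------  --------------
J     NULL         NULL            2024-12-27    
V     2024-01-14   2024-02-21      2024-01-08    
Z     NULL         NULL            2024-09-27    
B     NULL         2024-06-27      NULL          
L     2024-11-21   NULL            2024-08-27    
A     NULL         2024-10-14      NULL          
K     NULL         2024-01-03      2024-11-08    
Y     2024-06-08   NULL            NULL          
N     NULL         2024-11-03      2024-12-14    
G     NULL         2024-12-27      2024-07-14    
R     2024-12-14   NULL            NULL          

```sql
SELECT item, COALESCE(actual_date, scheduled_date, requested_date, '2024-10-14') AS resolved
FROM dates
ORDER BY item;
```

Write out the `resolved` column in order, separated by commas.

2024-10-14, 2024-06-27, 2024-12-27, 2024-12-27, 2024-01-03, 2024-11-21, 2024-11-03, 2024-12-14, 2024-01-14, 2024-06-08, 2024-09-27

item=A: actual_date=NULL, scheduled_date=2024-10-14 → 2024-10-14
item=B: actual_date=NULL, scheduled_date=2024-06-27 → 2024-06-27
item=G: actual_date=NULL, scheduled_date=2024-12-27 → 2024-12-27
item=J: actual_date=NULL, scheduled_date=NULL, requested_date=2024-12-27 → 2024-12-27
item=K: actual_date=NULL, scheduled_date=2024-01-03 → 2024-01-03
item=L: actual_date=2024-11-21 → 2024-11-21
item=N: actual_date=NULL, scheduled_date=2024-11-03 → 2024-11-03
item=R: actual_date=2024-12-14 → 2024-12-14
item=V: actual_date=2024-01-14 → 2024-01-14
item=Y: actual_date=2024-06-08 → 2024-06-08
item=Z: actual_date=NULL, scheduled_date=NULL, requested_date=2024-09-27 → 2024-09-27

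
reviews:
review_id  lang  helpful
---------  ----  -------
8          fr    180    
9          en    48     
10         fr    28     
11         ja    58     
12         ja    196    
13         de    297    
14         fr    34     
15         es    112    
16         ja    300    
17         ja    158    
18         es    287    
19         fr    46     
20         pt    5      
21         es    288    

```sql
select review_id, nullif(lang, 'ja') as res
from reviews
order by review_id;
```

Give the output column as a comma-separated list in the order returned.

review_id=8: lang=fr vs ja: differ → fr
review_id=9: lang=en vs ja: differ → en
review_id=10: lang=fr vs ja: differ → fr
review_id=11: lang=ja vs ja: equal → NULL
review_id=12: lang=ja vs ja: equal → NULL
review_id=13: lang=de vs ja: differ → de
review_id=14: lang=fr vs ja: differ → fr
review_id=15: lang=es vs ja: differ → es
review_id=16: lang=ja vs ja: equal → NULL
review_id=17: lang=ja vs ja: equal → NULL
review_id=18: lang=es vs ja: differ → es
review_id=19: lang=fr vs ja: differ → fr
review_id=20: lang=pt vs ja: differ → pt
review_id=21: lang=es vs ja: differ → es

fr, en, fr, NULL, NULL, de, fr, es, NULL, NULL, es, fr, pt, es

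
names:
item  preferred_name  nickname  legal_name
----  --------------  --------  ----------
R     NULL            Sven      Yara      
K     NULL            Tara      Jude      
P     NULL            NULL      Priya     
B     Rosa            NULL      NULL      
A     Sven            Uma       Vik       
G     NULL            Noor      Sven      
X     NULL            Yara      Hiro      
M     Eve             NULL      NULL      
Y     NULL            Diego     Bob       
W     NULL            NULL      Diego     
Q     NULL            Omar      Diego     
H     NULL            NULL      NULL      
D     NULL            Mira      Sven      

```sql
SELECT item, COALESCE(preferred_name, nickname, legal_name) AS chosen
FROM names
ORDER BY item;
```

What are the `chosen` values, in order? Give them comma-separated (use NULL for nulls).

item=A: preferred_name=Sven → Sven
item=B: preferred_name=Rosa → Rosa
item=D: preferred_name=NULL, nickname=Mira → Mira
item=G: preferred_name=NULL, nickname=Noor → Noor
item=H: preferred_name=NULL, nickname=NULL, legal_name=NULL (all NULL) → NULL
item=K: preferred_name=NULL, nickname=Tara → Tara
item=M: preferred_name=Eve → Eve
item=P: preferred_name=NULL, nickname=NULL, legal_name=Priya → Priya
item=Q: preferred_name=NULL, nickname=Omar → Omar
item=R: preferred_name=NULL, nickname=Sven → Sven
item=W: preferred_name=NULL, nickname=NULL, legal_name=Diego → Diego
item=X: preferred_name=NULL, nickname=Yara → Yara
item=Y: preferred_name=NULL, nickname=Diego → Diego

Sven, Rosa, Mira, Noor, NULL, Tara, Eve, Priya, Omar, Sven, Diego, Yara, Diego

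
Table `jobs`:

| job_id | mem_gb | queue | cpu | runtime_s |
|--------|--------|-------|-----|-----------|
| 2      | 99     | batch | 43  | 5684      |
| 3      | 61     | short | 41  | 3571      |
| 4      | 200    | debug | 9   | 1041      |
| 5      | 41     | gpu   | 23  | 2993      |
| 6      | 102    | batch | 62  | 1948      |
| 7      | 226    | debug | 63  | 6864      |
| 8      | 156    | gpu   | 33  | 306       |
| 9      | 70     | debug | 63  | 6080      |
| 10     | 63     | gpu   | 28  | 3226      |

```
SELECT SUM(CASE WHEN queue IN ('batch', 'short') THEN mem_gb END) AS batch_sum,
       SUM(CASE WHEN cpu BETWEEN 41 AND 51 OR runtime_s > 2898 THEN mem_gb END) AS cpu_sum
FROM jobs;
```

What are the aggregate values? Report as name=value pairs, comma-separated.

[batch_sum: queue IN ('batch', 'short')]
job_id=2: ✓ → 99
job_id=3: ✓ → 61
job_id=4: ✗
job_id=5: ✗
job_id=6: ✓ → 102
job_id=7: ✗
job_id=8: ✗
job_id=9: ✗
job_id=10: ✗
batch_sum = 99 + 61 + 102 = 262
—
[cpu_sum: cpu BETWEEN 41 AND 51 OR runtime_s > 2898]
job_id=2: ✓ → 99
job_id=3: ✓ → 61
job_id=4: ✗
job_id=5: ✓ → 41
job_id=6: ✗
job_id=7: ✓ → 226
job_id=8: ✗
job_id=9: ✓ → 70
job_id=10: ✓ → 63
cpu_sum = 99 + 61 + 41 + 226 + 70 + 63 = 560

batch_sum=262, cpu_sum=560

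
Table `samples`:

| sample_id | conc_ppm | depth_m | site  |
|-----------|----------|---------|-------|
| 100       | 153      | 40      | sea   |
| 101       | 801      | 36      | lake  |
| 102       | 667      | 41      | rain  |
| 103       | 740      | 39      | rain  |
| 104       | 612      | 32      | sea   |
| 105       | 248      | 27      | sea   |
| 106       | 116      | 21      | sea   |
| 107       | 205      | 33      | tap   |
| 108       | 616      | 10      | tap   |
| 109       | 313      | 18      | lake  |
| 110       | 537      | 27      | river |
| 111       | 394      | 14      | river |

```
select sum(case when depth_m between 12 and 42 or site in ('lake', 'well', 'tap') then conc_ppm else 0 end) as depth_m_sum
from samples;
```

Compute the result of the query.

sample_id=100: ✓ → 153
sample_id=101: ✓ → 801
sample_id=102: ✓ → 667
sample_id=103: ✓ → 740
sample_id=104: ✓ → 612
sample_id=105: ✓ → 248
sample_id=106: ✓ → 116
sample_id=107: ✓ → 205
sample_id=108: ✓ → 616
sample_id=109: ✓ → 313
sample_id=110: ✓ → 537
sample_id=111: ✓ → 394
depth_m_sum = 153 + 801 + 667 + 740 + 612 + 248 + 116 + 205 + 616 + 313 + 537 + 394 = 5402

5402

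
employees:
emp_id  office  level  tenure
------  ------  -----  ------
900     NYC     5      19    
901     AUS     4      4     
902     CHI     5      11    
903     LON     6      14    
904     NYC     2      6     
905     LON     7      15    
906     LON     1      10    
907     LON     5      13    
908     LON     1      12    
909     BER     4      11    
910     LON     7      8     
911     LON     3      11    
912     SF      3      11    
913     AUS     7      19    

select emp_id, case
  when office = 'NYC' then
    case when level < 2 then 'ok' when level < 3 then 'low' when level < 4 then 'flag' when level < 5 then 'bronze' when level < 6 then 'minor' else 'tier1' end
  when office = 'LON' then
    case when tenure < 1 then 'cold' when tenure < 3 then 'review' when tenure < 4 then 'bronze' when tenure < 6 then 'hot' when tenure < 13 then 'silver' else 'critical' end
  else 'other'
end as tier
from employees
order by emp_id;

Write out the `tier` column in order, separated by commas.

emp_id=900: office='NYC' → inner[level < 6] → minor
emp_id=901: office='AUS' → outer ELSE → other
emp_id=902: office='CHI' → outer ELSE → other
emp_id=903: office='LON' → inner[ELSE] → critical
emp_id=904: office='NYC' → inner[level < 3] → low
emp_id=905: office='LON' → inner[ELSE] → critical
emp_id=906: office='LON' → inner[tenure < 13] → silver
emp_id=907: office='LON' → inner[ELSE] → critical
emp_id=908: office='LON' → inner[tenure < 13] → silver
emp_id=909: office='BER' → outer ELSE → other
emp_id=910: office='LON' → inner[tenure < 13] → silver
emp_id=911: office='LON' → inner[tenure < 13] → silver
emp_id=912: office='SF' → outer ELSE → other
emp_id=913: office='AUS' → outer ELSE → other

minor, other, other, critical, low, critical, silver, critical, silver, other, silver, silver, other, other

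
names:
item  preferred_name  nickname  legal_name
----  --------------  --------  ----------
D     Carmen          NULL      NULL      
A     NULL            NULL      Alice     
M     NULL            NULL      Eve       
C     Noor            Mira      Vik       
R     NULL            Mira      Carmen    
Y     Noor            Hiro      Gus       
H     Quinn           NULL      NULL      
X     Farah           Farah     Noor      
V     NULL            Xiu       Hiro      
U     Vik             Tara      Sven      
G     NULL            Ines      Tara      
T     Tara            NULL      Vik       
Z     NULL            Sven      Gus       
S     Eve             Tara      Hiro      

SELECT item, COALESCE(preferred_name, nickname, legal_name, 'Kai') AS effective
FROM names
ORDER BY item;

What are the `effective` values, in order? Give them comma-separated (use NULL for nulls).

item=A: preferred_name=NULL, nickname=NULL, legal_name=Alice → Alice
item=C: preferred_name=Noor → Noor
item=D: preferred_name=Carmen → Carmen
item=G: preferred_name=NULL, nickname=Ines → Ines
item=H: preferred_name=Quinn → Quinn
item=M: preferred_name=NULL, nickname=NULL, legal_name=Eve → Eve
item=R: preferred_name=NULL, nickname=Mira → Mira
item=S: preferred_name=Eve → Eve
item=T: preferred_name=Tara → Tara
item=U: preferred_name=Vik → Vik
item=V: preferred_name=NULL, nickname=Xiu → Xiu
item=X: preferred_name=Farah → Farah
item=Y: preferred_name=Noor → Noor
item=Z: preferred_name=NULL, nickname=Sven → Sven

Alice, Noor, Carmen, Ines, Quinn, Eve, Mira, Eve, Tara, Vik, Xiu, Farah, Noor, Sven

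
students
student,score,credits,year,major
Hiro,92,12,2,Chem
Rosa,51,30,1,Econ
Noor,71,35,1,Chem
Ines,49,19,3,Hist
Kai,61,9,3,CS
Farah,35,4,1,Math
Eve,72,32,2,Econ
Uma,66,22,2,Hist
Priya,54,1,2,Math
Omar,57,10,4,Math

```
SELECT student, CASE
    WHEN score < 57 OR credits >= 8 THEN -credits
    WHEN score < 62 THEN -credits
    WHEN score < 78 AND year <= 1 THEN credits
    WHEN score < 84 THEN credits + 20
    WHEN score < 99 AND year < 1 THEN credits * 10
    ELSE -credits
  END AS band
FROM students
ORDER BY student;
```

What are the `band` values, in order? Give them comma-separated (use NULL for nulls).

student=Eve: score < 57 OR credits >= 8 → -32
student=Farah: score < 57 OR credits >= 8 → -4
student=Hiro: score < 57 OR credits >= 8 → -12
student=Ines: score < 57 OR credits >= 8 → -19
student=Kai: score < 57 OR credits >= 8 → -9
student=Noor: score < 57 OR credits >= 8 → -35
student=Omar: score < 57 OR credits >= 8 → -10
student=Priya: score < 57 OR credits >= 8 → -1
student=Rosa: score < 57 OR credits >= 8 → -30
student=Uma: score < 57 OR credits >= 8 → -22

-32, -4, -12, -19, -9, -35, -10, -1, -30, -22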